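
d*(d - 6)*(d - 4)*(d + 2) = d^4 - 8*d^3 + 4*d^2 + 48*d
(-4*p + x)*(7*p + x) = -28*p^2 + 3*p*x + x^2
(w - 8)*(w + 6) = w^2 - 2*w - 48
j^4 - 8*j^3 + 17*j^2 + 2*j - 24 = (j - 4)*(j - 3)*(j - 2)*(j + 1)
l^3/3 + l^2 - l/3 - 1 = (l/3 + 1/3)*(l - 1)*(l + 3)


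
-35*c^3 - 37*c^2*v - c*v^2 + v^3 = (-7*c + v)*(c + v)*(5*c + v)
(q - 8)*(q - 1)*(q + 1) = q^3 - 8*q^2 - q + 8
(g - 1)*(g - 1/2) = g^2 - 3*g/2 + 1/2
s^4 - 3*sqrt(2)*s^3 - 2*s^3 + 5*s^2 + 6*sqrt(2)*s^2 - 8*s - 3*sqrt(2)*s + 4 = (s - 1)^2*(s - 2*sqrt(2))*(s - sqrt(2))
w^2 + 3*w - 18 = (w - 3)*(w + 6)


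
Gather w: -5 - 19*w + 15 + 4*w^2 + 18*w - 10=4*w^2 - w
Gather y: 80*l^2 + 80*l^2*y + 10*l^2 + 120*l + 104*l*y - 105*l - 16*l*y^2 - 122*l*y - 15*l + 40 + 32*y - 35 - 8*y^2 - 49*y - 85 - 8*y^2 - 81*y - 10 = 90*l^2 + y^2*(-16*l - 16) + y*(80*l^2 - 18*l - 98) - 90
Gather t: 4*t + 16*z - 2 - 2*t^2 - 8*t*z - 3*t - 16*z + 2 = -2*t^2 + t*(1 - 8*z)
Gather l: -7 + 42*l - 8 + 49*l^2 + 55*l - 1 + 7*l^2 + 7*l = 56*l^2 + 104*l - 16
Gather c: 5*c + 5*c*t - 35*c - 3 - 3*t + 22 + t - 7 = c*(5*t - 30) - 2*t + 12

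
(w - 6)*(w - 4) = w^2 - 10*w + 24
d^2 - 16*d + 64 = (d - 8)^2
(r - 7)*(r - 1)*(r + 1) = r^3 - 7*r^2 - r + 7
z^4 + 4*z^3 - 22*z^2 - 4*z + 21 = (z - 3)*(z - 1)*(z + 1)*(z + 7)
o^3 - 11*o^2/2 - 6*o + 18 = (o - 6)*(o - 3/2)*(o + 2)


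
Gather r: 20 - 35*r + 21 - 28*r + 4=45 - 63*r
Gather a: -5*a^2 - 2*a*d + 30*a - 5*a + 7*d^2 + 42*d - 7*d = -5*a^2 + a*(25 - 2*d) + 7*d^2 + 35*d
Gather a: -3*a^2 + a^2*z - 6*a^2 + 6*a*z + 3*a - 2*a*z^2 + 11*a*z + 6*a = a^2*(z - 9) + a*(-2*z^2 + 17*z + 9)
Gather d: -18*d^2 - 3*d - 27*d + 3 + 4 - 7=-18*d^2 - 30*d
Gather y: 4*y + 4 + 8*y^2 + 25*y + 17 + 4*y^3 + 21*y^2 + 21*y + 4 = 4*y^3 + 29*y^2 + 50*y + 25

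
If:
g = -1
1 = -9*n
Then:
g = -1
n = -1/9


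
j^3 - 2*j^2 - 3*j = j*(j - 3)*(j + 1)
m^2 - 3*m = m*(m - 3)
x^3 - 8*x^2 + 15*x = x*(x - 5)*(x - 3)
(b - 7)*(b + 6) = b^2 - b - 42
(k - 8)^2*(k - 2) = k^3 - 18*k^2 + 96*k - 128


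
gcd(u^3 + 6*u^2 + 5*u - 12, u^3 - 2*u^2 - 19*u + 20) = u^2 + 3*u - 4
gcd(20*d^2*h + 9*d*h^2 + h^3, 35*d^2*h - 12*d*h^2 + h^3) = h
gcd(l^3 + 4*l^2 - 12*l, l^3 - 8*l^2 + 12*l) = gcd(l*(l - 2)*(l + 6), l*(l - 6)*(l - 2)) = l^2 - 2*l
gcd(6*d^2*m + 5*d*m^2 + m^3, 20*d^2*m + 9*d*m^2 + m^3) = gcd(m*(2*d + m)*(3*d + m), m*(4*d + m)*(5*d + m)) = m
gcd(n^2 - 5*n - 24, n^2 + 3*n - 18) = 1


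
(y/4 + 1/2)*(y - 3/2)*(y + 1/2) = y^3/4 + y^2/4 - 11*y/16 - 3/8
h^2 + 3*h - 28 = (h - 4)*(h + 7)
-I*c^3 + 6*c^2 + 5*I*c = c*(c + 5*I)*(-I*c + 1)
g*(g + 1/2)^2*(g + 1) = g^4 + 2*g^3 + 5*g^2/4 + g/4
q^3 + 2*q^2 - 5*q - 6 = (q - 2)*(q + 1)*(q + 3)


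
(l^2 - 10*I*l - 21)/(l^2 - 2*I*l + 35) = (l - 3*I)/(l + 5*I)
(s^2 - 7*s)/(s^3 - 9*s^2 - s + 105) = s/(s^2 - 2*s - 15)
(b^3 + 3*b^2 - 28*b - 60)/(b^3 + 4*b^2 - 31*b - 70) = (b + 6)/(b + 7)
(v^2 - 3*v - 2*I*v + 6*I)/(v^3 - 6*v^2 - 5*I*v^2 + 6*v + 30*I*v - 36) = (v^2 - v*(3 + 2*I) + 6*I)/(v^3 - v^2*(6 + 5*I) + 6*v*(1 + 5*I) - 36)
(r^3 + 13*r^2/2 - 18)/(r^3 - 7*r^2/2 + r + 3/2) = (2*r^3 + 13*r^2 - 36)/(2*r^3 - 7*r^2 + 2*r + 3)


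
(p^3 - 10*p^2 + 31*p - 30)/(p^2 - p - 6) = (p^2 - 7*p + 10)/(p + 2)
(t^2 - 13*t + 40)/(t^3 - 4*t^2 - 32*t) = (t - 5)/(t*(t + 4))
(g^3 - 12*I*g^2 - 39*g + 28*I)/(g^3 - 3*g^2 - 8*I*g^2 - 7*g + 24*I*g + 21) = (g - 4*I)/(g - 3)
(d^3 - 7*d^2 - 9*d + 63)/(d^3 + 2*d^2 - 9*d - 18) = (d - 7)/(d + 2)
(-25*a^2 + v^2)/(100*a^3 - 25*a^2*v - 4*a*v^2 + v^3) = 1/(-4*a + v)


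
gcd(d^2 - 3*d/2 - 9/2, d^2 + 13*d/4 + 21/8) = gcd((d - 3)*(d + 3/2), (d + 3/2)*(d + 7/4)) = d + 3/2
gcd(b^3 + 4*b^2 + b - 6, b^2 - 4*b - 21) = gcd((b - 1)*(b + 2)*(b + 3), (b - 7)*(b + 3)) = b + 3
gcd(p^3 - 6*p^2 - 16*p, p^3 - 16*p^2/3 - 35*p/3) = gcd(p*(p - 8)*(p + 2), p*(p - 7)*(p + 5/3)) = p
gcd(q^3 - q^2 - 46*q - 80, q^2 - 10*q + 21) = 1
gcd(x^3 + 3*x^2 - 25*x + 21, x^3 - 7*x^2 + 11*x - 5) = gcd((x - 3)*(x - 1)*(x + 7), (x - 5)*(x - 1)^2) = x - 1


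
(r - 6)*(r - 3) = r^2 - 9*r + 18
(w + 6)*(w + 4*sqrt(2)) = w^2 + 4*sqrt(2)*w + 6*w + 24*sqrt(2)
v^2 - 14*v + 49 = (v - 7)^2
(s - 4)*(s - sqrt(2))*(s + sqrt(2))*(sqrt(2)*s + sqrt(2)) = sqrt(2)*s^4 - 3*sqrt(2)*s^3 - 6*sqrt(2)*s^2 + 6*sqrt(2)*s + 8*sqrt(2)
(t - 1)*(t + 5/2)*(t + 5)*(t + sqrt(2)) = t^4 + sqrt(2)*t^3 + 13*t^3/2 + 5*t^2 + 13*sqrt(2)*t^2/2 - 25*t/2 + 5*sqrt(2)*t - 25*sqrt(2)/2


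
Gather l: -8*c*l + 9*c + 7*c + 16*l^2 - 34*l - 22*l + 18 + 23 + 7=16*c + 16*l^2 + l*(-8*c - 56) + 48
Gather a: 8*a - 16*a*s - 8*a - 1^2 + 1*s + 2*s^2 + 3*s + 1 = -16*a*s + 2*s^2 + 4*s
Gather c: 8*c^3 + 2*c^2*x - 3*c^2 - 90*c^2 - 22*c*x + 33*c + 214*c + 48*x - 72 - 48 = 8*c^3 + c^2*(2*x - 93) + c*(247 - 22*x) + 48*x - 120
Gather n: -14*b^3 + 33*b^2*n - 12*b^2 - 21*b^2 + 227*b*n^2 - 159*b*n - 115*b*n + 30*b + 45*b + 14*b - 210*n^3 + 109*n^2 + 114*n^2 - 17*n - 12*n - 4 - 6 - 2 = -14*b^3 - 33*b^2 + 89*b - 210*n^3 + n^2*(227*b + 223) + n*(33*b^2 - 274*b - 29) - 12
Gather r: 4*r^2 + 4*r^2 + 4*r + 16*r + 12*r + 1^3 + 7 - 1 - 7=8*r^2 + 32*r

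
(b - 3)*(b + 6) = b^2 + 3*b - 18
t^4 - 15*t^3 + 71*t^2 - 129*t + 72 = (t - 8)*(t - 3)^2*(t - 1)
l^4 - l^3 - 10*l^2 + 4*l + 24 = (l - 3)*(l - 2)*(l + 2)^2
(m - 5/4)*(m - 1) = m^2 - 9*m/4 + 5/4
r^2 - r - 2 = (r - 2)*(r + 1)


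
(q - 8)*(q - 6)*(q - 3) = q^3 - 17*q^2 + 90*q - 144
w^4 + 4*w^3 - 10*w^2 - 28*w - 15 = (w - 3)*(w + 1)^2*(w + 5)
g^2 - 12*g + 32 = (g - 8)*(g - 4)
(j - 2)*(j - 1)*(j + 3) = j^3 - 7*j + 6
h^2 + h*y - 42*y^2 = (h - 6*y)*(h + 7*y)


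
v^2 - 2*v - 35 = (v - 7)*(v + 5)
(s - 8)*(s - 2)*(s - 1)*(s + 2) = s^4 - 9*s^3 + 4*s^2 + 36*s - 32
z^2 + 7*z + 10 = (z + 2)*(z + 5)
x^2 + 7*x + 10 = (x + 2)*(x + 5)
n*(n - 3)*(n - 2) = n^3 - 5*n^2 + 6*n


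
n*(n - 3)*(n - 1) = n^3 - 4*n^2 + 3*n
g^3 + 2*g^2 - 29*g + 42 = (g - 3)*(g - 2)*(g + 7)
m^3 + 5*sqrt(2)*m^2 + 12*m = m*(m + 2*sqrt(2))*(m + 3*sqrt(2))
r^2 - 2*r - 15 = (r - 5)*(r + 3)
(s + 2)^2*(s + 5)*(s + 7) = s^4 + 16*s^3 + 87*s^2 + 188*s + 140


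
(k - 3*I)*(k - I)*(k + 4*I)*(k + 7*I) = k^4 + 7*I*k^3 + 13*k^2 + 79*I*k + 84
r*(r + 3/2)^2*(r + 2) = r^4 + 5*r^3 + 33*r^2/4 + 9*r/2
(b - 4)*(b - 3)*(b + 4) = b^3 - 3*b^2 - 16*b + 48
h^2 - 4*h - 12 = (h - 6)*(h + 2)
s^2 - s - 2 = (s - 2)*(s + 1)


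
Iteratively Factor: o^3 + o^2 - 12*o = (o + 4)*(o^2 - 3*o) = (o - 3)*(o + 4)*(o)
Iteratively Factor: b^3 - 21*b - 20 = (b + 4)*(b^2 - 4*b - 5) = (b - 5)*(b + 4)*(b + 1)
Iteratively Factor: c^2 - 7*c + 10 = (c - 5)*(c - 2)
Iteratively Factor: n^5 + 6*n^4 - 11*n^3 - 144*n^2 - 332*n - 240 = (n + 3)*(n^4 + 3*n^3 - 20*n^2 - 84*n - 80) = (n + 2)*(n + 3)*(n^3 + n^2 - 22*n - 40) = (n + 2)*(n + 3)*(n + 4)*(n^2 - 3*n - 10) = (n + 2)^2*(n + 3)*(n + 4)*(n - 5)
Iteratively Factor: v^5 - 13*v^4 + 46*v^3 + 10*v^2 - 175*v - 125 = (v - 5)*(v^4 - 8*v^3 + 6*v^2 + 40*v + 25) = (v - 5)*(v + 1)*(v^3 - 9*v^2 + 15*v + 25) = (v - 5)*(v + 1)^2*(v^2 - 10*v + 25) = (v - 5)^2*(v + 1)^2*(v - 5)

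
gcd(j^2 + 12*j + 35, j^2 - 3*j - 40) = j + 5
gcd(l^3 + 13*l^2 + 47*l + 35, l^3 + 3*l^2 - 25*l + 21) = l + 7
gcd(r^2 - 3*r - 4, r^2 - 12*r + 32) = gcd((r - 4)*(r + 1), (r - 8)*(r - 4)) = r - 4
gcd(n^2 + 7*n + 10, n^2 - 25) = n + 5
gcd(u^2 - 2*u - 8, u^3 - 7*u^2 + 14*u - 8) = u - 4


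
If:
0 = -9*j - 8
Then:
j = -8/9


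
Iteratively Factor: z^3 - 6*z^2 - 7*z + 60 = (z - 5)*(z^2 - z - 12) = (z - 5)*(z - 4)*(z + 3)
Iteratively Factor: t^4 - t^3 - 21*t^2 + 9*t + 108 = (t + 3)*(t^3 - 4*t^2 - 9*t + 36) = (t + 3)^2*(t^2 - 7*t + 12) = (t - 4)*(t + 3)^2*(t - 3)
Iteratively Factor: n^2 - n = (n - 1)*(n)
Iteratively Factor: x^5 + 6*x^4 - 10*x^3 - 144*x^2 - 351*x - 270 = (x - 5)*(x^4 + 11*x^3 + 45*x^2 + 81*x + 54) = (x - 5)*(x + 3)*(x^3 + 8*x^2 + 21*x + 18) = (x - 5)*(x + 3)^2*(x^2 + 5*x + 6) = (x - 5)*(x + 3)^3*(x + 2)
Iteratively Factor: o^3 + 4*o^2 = (o)*(o^2 + 4*o) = o^2*(o + 4)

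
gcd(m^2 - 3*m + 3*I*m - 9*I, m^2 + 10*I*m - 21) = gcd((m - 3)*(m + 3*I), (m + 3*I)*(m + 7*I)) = m + 3*I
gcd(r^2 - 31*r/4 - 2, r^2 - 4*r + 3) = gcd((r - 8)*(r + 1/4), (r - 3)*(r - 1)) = 1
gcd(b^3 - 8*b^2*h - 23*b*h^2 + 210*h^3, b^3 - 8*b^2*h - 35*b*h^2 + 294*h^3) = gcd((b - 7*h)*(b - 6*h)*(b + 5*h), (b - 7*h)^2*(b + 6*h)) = b - 7*h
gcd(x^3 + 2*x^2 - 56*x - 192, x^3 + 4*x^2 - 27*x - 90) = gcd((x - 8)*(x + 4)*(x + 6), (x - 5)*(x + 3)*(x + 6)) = x + 6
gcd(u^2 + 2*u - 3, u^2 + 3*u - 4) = u - 1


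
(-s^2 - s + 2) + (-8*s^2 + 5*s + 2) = -9*s^2 + 4*s + 4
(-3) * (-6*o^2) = 18*o^2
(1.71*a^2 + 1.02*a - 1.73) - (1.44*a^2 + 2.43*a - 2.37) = 0.27*a^2 - 1.41*a + 0.64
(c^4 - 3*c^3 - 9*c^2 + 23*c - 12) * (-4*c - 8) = -4*c^5 + 4*c^4 + 60*c^3 - 20*c^2 - 136*c + 96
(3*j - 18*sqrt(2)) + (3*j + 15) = 6*j - 18*sqrt(2) + 15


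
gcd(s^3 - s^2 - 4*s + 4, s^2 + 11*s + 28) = 1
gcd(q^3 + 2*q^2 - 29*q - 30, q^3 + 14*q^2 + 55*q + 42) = q^2 + 7*q + 6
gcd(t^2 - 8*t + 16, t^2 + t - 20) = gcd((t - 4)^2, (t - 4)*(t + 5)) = t - 4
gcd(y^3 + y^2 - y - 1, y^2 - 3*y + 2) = y - 1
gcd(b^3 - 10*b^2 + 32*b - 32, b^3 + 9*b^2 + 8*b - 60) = b - 2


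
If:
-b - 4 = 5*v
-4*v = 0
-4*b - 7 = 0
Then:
No Solution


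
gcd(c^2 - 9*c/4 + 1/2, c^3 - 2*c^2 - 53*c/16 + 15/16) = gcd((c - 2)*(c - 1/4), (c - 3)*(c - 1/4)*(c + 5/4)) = c - 1/4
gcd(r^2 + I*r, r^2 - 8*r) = r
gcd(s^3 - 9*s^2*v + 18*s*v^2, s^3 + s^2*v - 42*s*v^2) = s^2 - 6*s*v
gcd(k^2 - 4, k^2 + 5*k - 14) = k - 2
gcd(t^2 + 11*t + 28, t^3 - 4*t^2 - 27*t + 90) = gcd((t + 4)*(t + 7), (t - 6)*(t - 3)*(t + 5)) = 1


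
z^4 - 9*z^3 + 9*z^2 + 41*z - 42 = (z - 7)*(z - 3)*(z - 1)*(z + 2)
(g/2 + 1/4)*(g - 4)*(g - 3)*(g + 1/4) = g^4/2 - 25*g^3/8 + 55*g^2/16 + 65*g/16 + 3/4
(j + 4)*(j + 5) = j^2 + 9*j + 20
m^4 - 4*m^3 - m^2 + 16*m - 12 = (m - 3)*(m - 2)*(m - 1)*(m + 2)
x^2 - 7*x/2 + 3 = (x - 2)*(x - 3/2)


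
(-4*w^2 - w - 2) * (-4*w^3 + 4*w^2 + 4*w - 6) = 16*w^5 - 12*w^4 - 12*w^3 + 12*w^2 - 2*w + 12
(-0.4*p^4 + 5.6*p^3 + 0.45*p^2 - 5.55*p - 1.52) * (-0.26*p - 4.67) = 0.104*p^5 + 0.412*p^4 - 26.269*p^3 - 0.6585*p^2 + 26.3137*p + 7.0984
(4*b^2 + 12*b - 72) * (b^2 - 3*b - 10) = 4*b^4 - 148*b^2 + 96*b + 720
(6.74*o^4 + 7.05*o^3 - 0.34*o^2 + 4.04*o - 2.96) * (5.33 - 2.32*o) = -15.6368*o^5 + 19.5682*o^4 + 38.3653*o^3 - 11.185*o^2 + 28.4004*o - 15.7768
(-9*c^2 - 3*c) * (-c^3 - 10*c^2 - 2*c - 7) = 9*c^5 + 93*c^4 + 48*c^3 + 69*c^2 + 21*c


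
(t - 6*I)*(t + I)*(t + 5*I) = t^3 + 31*t + 30*I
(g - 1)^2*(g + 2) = g^3 - 3*g + 2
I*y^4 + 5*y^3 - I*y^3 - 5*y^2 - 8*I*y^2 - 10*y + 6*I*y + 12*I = (y - 2)*(y - 3*I)*(y - 2*I)*(I*y + I)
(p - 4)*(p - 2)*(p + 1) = p^3 - 5*p^2 + 2*p + 8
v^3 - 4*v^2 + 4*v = v*(v - 2)^2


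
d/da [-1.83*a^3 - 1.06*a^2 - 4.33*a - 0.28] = -5.49*a^2 - 2.12*a - 4.33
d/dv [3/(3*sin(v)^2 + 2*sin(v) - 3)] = -6*(3*sin(v) + 1)*cos(v)/(2*sin(v) - 3*cos(v)^2)^2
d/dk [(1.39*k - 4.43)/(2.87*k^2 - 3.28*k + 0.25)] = (-3.9893*k^2 + 25.4282*k - 14.1829)/(8.2369*k^4 - 18.8272*k^3 + 12.1934*k^2 - 1.64*k + 0.0625)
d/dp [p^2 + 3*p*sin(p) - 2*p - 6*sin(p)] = 3*p*cos(p) + 2*p + 3*sin(p) - 6*cos(p) - 2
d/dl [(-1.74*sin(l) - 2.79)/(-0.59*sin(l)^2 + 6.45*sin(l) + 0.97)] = (-1.0266*sin(l)^2 - 3.2922*sin(l) + 16.3077)*cos(l)/(0.3481*sin(l)^4 - 7.611*sin(l)^3 + 40.4579*sin(l)^2 + 12.513*sin(l) + 0.9409)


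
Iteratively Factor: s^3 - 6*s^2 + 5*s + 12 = (s - 3)*(s^2 - 3*s - 4) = (s - 4)*(s - 3)*(s + 1)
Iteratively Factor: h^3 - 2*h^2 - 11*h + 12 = (h - 1)*(h^2 - h - 12) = (h - 4)*(h - 1)*(h + 3)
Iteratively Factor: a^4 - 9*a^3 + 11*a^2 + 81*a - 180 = (a - 5)*(a^3 - 4*a^2 - 9*a + 36) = (a - 5)*(a + 3)*(a^2 - 7*a + 12) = (a - 5)*(a - 4)*(a + 3)*(a - 3)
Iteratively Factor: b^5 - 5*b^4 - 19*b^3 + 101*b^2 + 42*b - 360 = (b - 5)*(b^4 - 19*b^2 + 6*b + 72) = (b - 5)*(b - 3)*(b^3 + 3*b^2 - 10*b - 24) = (b - 5)*(b - 3)*(b + 2)*(b^2 + b - 12) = (b - 5)*(b - 3)^2*(b + 2)*(b + 4)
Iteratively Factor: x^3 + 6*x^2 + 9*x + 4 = (x + 1)*(x^2 + 5*x + 4) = (x + 1)^2*(x + 4)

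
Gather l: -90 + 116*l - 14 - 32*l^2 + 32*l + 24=-32*l^2 + 148*l - 80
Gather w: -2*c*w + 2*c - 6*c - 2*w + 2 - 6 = -4*c + w*(-2*c - 2) - 4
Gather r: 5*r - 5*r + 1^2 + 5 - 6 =0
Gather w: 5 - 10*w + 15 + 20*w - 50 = 10*w - 30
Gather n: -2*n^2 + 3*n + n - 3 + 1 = -2*n^2 + 4*n - 2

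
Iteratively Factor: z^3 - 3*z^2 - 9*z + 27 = (z - 3)*(z^2 - 9) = (z - 3)*(z + 3)*(z - 3)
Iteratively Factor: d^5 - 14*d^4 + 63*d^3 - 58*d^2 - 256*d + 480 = (d - 5)*(d^4 - 9*d^3 + 18*d^2 + 32*d - 96) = (d - 5)*(d - 3)*(d^3 - 6*d^2 + 32) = (d - 5)*(d - 4)*(d - 3)*(d^2 - 2*d - 8) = (d - 5)*(d - 4)^2*(d - 3)*(d + 2)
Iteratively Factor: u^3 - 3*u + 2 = (u - 1)*(u^2 + u - 2) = (u - 1)*(u + 2)*(u - 1)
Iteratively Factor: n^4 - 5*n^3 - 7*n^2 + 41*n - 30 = (n - 2)*(n^3 - 3*n^2 - 13*n + 15) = (n - 2)*(n - 1)*(n^2 - 2*n - 15) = (n - 5)*(n - 2)*(n - 1)*(n + 3)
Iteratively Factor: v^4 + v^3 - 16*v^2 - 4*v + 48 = (v - 2)*(v^3 + 3*v^2 - 10*v - 24) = (v - 3)*(v - 2)*(v^2 + 6*v + 8) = (v - 3)*(v - 2)*(v + 4)*(v + 2)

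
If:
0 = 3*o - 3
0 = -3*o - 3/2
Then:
No Solution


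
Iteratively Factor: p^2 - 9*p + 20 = (p - 4)*(p - 5)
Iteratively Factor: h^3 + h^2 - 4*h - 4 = (h - 2)*(h^2 + 3*h + 2) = (h - 2)*(h + 2)*(h + 1)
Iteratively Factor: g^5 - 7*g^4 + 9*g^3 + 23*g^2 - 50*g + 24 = (g + 2)*(g^4 - 9*g^3 + 27*g^2 - 31*g + 12) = (g - 1)*(g + 2)*(g^3 - 8*g^2 + 19*g - 12) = (g - 1)^2*(g + 2)*(g^2 - 7*g + 12) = (g - 3)*(g - 1)^2*(g + 2)*(g - 4)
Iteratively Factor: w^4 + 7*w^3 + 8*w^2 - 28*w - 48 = (w + 3)*(w^3 + 4*w^2 - 4*w - 16) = (w + 2)*(w + 3)*(w^2 + 2*w - 8) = (w - 2)*(w + 2)*(w + 3)*(w + 4)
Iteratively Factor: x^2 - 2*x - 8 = (x + 2)*(x - 4)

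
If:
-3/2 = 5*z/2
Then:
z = -3/5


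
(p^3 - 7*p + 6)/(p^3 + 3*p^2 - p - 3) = (p - 2)/(p + 1)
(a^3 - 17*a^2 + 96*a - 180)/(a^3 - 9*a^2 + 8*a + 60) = (a - 6)/(a + 2)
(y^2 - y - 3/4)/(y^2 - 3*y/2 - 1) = (y - 3/2)/(y - 2)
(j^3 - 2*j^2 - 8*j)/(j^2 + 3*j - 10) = j*(j^2 - 2*j - 8)/(j^2 + 3*j - 10)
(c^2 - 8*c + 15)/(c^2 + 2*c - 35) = (c - 3)/(c + 7)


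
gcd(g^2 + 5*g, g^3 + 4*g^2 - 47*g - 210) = g + 5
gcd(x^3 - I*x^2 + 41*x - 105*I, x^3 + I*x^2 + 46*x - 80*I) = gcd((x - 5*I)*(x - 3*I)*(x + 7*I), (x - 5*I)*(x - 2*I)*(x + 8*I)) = x - 5*I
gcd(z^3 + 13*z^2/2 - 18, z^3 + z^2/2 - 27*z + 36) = z^2 + 9*z/2 - 9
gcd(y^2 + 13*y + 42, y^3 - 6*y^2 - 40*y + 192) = y + 6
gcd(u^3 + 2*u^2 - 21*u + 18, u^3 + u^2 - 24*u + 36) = u^2 + 3*u - 18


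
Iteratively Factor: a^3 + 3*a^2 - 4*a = (a + 4)*(a^2 - a) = a*(a + 4)*(a - 1)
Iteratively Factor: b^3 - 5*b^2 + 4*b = (b - 1)*(b^2 - 4*b) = (b - 4)*(b - 1)*(b)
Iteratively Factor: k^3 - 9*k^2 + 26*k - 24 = (k - 2)*(k^2 - 7*k + 12) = (k - 4)*(k - 2)*(k - 3)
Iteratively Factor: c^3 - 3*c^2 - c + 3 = (c + 1)*(c^2 - 4*c + 3) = (c - 1)*(c + 1)*(c - 3)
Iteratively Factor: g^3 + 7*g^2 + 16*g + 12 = (g + 2)*(g^2 + 5*g + 6) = (g + 2)^2*(g + 3)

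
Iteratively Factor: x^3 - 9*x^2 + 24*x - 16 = (x - 4)*(x^2 - 5*x + 4) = (x - 4)*(x - 1)*(x - 4)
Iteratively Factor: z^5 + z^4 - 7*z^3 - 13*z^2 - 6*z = (z - 3)*(z^4 + 4*z^3 + 5*z^2 + 2*z) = (z - 3)*(z + 1)*(z^3 + 3*z^2 + 2*z) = z*(z - 3)*(z + 1)*(z^2 + 3*z + 2) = z*(z - 3)*(z + 1)*(z + 2)*(z + 1)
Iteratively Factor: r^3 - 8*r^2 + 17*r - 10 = (r - 5)*(r^2 - 3*r + 2) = (r - 5)*(r - 1)*(r - 2)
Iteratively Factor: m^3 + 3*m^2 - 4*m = (m + 4)*(m^2 - m) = m*(m + 4)*(m - 1)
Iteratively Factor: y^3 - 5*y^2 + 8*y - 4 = (y - 1)*(y^2 - 4*y + 4) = (y - 2)*(y - 1)*(y - 2)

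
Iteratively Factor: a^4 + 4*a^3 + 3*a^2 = (a)*(a^3 + 4*a^2 + 3*a) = a*(a + 3)*(a^2 + a) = a^2*(a + 3)*(a + 1)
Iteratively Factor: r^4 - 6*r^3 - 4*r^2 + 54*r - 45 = (r + 3)*(r^3 - 9*r^2 + 23*r - 15) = (r - 1)*(r + 3)*(r^2 - 8*r + 15) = (r - 5)*(r - 1)*(r + 3)*(r - 3)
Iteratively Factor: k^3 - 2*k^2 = (k)*(k^2 - 2*k) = k*(k - 2)*(k)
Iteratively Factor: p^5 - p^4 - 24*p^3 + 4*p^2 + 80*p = (p - 2)*(p^4 + p^3 - 22*p^2 - 40*p) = (p - 2)*(p + 2)*(p^3 - p^2 - 20*p) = p*(p - 2)*(p + 2)*(p^2 - p - 20) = p*(p - 2)*(p + 2)*(p + 4)*(p - 5)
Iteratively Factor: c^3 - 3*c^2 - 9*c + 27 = (c + 3)*(c^2 - 6*c + 9) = (c - 3)*(c + 3)*(c - 3)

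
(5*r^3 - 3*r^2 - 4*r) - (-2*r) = 5*r^3 - 3*r^2 - 2*r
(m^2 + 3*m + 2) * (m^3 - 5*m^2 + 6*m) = m^5 - 2*m^4 - 7*m^3 + 8*m^2 + 12*m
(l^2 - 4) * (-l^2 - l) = -l^4 - l^3 + 4*l^2 + 4*l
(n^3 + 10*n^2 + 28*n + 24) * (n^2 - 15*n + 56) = n^5 - 5*n^4 - 66*n^3 + 164*n^2 + 1208*n + 1344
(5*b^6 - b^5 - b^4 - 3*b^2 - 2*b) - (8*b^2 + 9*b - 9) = 5*b^6 - b^5 - b^4 - 11*b^2 - 11*b + 9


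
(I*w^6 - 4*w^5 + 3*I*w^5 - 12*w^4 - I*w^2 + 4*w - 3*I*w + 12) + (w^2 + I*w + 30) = I*w^6 - 4*w^5 + 3*I*w^5 - 12*w^4 + w^2 - I*w^2 + 4*w - 2*I*w + 42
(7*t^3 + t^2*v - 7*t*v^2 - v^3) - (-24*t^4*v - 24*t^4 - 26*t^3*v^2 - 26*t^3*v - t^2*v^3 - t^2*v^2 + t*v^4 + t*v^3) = 24*t^4*v + 24*t^4 + 26*t^3*v^2 + 26*t^3*v + 7*t^3 + t^2*v^3 + t^2*v^2 + t^2*v - t*v^4 - t*v^3 - 7*t*v^2 - v^3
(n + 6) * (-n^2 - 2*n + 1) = -n^3 - 8*n^2 - 11*n + 6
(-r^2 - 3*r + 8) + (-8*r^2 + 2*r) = -9*r^2 - r + 8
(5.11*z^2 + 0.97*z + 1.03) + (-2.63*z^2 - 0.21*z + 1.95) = 2.48*z^2 + 0.76*z + 2.98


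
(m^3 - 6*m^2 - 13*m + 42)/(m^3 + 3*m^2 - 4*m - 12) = (m - 7)/(m + 2)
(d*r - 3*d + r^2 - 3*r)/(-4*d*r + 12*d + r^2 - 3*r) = (d + r)/(-4*d + r)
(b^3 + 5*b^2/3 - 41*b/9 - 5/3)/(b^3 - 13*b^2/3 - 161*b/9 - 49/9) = (3*b^2 + 4*b - 15)/(3*b^2 - 14*b - 49)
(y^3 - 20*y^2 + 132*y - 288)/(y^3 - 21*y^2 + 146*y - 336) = (y - 6)/(y - 7)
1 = 1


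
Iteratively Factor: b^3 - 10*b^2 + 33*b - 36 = (b - 3)*(b^2 - 7*b + 12) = (b - 4)*(b - 3)*(b - 3)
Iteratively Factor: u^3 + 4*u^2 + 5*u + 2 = (u + 1)*(u^2 + 3*u + 2) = (u + 1)^2*(u + 2)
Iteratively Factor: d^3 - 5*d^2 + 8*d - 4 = (d - 2)*(d^2 - 3*d + 2) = (d - 2)^2*(d - 1)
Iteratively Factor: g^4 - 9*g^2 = (g)*(g^3 - 9*g) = g*(g - 3)*(g^2 + 3*g) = g^2*(g - 3)*(g + 3)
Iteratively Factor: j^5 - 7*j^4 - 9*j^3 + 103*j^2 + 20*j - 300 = (j - 2)*(j^4 - 5*j^3 - 19*j^2 + 65*j + 150) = (j - 5)*(j - 2)*(j^3 - 19*j - 30) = (j - 5)^2*(j - 2)*(j^2 + 5*j + 6) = (j - 5)^2*(j - 2)*(j + 3)*(j + 2)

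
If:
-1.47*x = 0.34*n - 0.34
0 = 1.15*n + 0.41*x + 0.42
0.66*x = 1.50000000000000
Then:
No Solution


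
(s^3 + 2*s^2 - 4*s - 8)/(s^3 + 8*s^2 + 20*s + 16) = (s - 2)/(s + 4)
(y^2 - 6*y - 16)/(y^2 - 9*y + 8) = (y + 2)/(y - 1)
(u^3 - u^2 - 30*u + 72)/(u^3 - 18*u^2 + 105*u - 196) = (u^2 + 3*u - 18)/(u^2 - 14*u + 49)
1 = 1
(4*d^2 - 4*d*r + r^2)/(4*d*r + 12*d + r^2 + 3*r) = (4*d^2 - 4*d*r + r^2)/(4*d*r + 12*d + r^2 + 3*r)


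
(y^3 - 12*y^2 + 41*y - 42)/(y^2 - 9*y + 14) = y - 3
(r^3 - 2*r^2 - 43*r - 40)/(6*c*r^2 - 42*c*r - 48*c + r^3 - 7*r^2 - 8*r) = (r + 5)/(6*c + r)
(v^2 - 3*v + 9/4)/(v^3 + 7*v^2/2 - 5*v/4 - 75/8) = 2*(2*v - 3)/(4*v^2 + 20*v + 25)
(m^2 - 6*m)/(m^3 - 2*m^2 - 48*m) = (6 - m)/(-m^2 + 2*m + 48)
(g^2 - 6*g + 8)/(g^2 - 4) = (g - 4)/(g + 2)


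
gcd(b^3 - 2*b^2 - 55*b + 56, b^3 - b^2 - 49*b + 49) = b^2 + 6*b - 7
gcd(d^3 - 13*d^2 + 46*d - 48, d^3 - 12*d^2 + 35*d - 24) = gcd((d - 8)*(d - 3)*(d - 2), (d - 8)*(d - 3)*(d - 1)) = d^2 - 11*d + 24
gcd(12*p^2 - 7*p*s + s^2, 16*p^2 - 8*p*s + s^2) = 4*p - s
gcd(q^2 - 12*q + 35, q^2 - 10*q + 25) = q - 5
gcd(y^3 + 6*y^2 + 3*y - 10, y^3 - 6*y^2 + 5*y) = y - 1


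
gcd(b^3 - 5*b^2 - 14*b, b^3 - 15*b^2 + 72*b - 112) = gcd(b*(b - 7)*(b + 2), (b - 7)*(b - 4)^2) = b - 7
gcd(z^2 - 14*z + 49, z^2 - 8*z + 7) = z - 7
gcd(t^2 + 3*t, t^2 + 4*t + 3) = t + 3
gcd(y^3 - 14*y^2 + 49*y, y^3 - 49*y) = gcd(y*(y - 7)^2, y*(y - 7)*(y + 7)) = y^2 - 7*y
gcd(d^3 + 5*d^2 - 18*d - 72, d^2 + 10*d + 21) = d + 3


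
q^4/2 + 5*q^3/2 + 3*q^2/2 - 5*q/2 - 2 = (q/2 + 1/2)*(q - 1)*(q + 1)*(q + 4)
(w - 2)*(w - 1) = w^2 - 3*w + 2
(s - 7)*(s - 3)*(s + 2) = s^3 - 8*s^2 + s + 42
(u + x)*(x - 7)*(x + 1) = u*x^2 - 6*u*x - 7*u + x^3 - 6*x^2 - 7*x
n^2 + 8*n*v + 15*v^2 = (n + 3*v)*(n + 5*v)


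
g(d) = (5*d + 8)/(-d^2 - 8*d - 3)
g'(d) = (2*d + 8)*(5*d + 8)/(-d^2 - 8*d - 3)^2 + 5/(-d^2 - 8*d - 3) = (5*d^2 + 16*d + 49)/(d^4 + 16*d^3 + 70*d^2 + 48*d + 9)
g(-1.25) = 0.32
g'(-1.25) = 1.25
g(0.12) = -2.16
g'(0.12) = 3.23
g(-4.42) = -1.10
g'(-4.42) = 0.46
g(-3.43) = -0.72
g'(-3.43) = 0.33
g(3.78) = -0.57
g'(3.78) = 0.08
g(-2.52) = -0.43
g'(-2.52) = 0.35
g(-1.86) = -0.15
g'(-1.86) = 0.52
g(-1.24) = 0.33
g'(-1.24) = 1.27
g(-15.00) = 0.62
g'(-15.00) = 0.08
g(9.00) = -0.34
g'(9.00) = 0.02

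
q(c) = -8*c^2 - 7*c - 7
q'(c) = -16*c - 7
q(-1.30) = -11.42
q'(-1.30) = 13.80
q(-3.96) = -104.73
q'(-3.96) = 56.36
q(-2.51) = -39.83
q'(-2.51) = 33.16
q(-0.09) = -6.43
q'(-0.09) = -5.56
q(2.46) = -72.63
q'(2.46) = -46.36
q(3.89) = -155.29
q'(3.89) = -69.24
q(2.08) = -56.17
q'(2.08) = -40.28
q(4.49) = -199.71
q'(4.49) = -78.84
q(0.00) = -7.00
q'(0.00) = -7.00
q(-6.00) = -253.00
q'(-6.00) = 89.00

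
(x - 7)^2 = x^2 - 14*x + 49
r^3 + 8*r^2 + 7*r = r*(r + 1)*(r + 7)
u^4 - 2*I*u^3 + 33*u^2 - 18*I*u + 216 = (u - 6*I)*(u - 3*I)*(u + 3*I)*(u + 4*I)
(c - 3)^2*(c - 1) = c^3 - 7*c^2 + 15*c - 9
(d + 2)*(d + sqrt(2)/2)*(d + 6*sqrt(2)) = d^3 + 2*d^2 + 13*sqrt(2)*d^2/2 + 6*d + 13*sqrt(2)*d + 12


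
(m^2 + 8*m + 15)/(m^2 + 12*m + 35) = (m + 3)/(m + 7)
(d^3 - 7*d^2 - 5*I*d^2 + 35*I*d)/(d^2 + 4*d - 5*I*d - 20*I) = d*(d - 7)/(d + 4)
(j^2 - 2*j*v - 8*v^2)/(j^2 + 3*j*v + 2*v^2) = (j - 4*v)/(j + v)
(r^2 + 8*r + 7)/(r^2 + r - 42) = (r + 1)/(r - 6)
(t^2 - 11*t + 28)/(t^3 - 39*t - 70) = (t - 4)/(t^2 + 7*t + 10)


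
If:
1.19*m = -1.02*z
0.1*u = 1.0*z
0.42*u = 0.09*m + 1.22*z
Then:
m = 0.00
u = 0.00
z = 0.00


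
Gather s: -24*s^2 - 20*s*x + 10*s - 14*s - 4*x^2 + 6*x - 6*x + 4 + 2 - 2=-24*s^2 + s*(-20*x - 4) - 4*x^2 + 4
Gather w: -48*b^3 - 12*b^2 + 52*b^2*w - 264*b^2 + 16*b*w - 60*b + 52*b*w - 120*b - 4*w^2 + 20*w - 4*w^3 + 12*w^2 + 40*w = -48*b^3 - 276*b^2 - 180*b - 4*w^3 + 8*w^2 + w*(52*b^2 + 68*b + 60)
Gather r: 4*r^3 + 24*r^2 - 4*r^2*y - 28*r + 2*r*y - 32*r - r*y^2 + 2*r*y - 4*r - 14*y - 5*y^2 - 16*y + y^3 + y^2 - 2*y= 4*r^3 + r^2*(24 - 4*y) + r*(-y^2 + 4*y - 64) + y^3 - 4*y^2 - 32*y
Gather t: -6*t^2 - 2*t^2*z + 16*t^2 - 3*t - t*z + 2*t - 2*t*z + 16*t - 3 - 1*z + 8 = t^2*(10 - 2*z) + t*(15 - 3*z) - z + 5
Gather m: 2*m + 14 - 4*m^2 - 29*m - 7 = -4*m^2 - 27*m + 7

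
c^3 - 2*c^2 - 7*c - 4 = (c - 4)*(c + 1)^2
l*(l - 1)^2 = l^3 - 2*l^2 + l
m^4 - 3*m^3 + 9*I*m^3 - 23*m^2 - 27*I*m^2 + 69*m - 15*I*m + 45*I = (m - 3)*(m + I)*(m + 3*I)*(m + 5*I)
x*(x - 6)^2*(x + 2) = x^4 - 10*x^3 + 12*x^2 + 72*x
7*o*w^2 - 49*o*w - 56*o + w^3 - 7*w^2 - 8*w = (7*o + w)*(w - 8)*(w + 1)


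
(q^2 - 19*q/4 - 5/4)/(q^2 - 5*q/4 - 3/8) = 2*(q - 5)/(2*q - 3)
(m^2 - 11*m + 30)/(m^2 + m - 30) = (m - 6)/(m + 6)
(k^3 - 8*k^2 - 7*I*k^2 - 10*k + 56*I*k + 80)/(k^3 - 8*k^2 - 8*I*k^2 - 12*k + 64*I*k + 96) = (k - 5*I)/(k - 6*I)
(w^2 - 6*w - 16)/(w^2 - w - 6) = (w - 8)/(w - 3)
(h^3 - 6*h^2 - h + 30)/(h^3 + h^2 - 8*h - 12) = (h - 5)/(h + 2)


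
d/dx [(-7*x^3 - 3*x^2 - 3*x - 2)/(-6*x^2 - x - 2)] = (42*x^4 + 14*x^3 + 27*x^2 - 12*x + 4)/(36*x^4 + 12*x^3 + 25*x^2 + 4*x + 4)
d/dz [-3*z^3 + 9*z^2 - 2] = 9*z*(2 - z)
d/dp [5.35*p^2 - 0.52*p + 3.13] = 10.7*p - 0.52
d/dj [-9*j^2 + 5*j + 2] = 5 - 18*j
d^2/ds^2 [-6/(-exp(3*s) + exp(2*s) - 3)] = 6*((4 - 9*exp(s))*(exp(3*s) - exp(2*s) + 3) + 2*(3*exp(s) - 2)^2*exp(2*s))*exp(2*s)/(exp(3*s) - exp(2*s) + 3)^3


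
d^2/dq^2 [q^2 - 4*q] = 2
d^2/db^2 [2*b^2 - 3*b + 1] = 4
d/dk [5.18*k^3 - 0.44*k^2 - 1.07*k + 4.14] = 15.54*k^2 - 0.88*k - 1.07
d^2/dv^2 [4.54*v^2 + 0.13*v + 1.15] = 9.08000000000000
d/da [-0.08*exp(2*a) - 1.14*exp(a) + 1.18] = (-0.16*exp(a) - 1.14)*exp(a)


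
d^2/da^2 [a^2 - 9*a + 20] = 2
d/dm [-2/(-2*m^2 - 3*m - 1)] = 2*(-4*m - 3)/(2*m^2 + 3*m + 1)^2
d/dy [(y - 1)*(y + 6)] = 2*y + 5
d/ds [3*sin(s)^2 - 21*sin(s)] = 3*(2*sin(s) - 7)*cos(s)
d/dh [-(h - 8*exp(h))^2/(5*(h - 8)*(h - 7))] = (h - 8*exp(h))*(2*(h - 8)*(h - 7)*(8*exp(h) - 1) + (h - 8)*(h - 8*exp(h)) + (h - 7)*(h - 8*exp(h)))/(5*(h - 8)^2*(h - 7)^2)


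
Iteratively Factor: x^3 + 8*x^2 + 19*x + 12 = (x + 3)*(x^2 + 5*x + 4) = (x + 1)*(x + 3)*(x + 4)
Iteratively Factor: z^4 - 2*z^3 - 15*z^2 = (z)*(z^3 - 2*z^2 - 15*z) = z^2*(z^2 - 2*z - 15) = z^2*(z - 5)*(z + 3)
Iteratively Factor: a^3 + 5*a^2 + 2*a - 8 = (a + 2)*(a^2 + 3*a - 4) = (a - 1)*(a + 2)*(a + 4)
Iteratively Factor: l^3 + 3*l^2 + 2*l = (l)*(l^2 + 3*l + 2) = l*(l + 2)*(l + 1)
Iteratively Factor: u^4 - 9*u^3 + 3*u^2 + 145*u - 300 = (u + 4)*(u^3 - 13*u^2 + 55*u - 75) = (u - 5)*(u + 4)*(u^2 - 8*u + 15) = (u - 5)*(u - 3)*(u + 4)*(u - 5)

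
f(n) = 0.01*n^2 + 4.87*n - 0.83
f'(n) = 0.02*n + 4.87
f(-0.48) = -3.17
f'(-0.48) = 4.86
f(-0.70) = -4.23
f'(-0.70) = 4.86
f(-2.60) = -13.42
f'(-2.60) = 4.82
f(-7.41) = -36.37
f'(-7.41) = 4.72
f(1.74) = 7.67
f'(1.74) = 4.90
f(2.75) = 12.64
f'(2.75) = 4.92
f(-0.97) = -5.54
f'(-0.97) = 4.85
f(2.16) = 9.74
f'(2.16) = 4.91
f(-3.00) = -15.35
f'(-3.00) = 4.81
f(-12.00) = -57.83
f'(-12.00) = 4.63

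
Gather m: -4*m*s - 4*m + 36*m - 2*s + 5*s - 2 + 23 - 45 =m*(32 - 4*s) + 3*s - 24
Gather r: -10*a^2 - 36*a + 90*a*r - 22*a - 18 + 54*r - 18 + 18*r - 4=-10*a^2 - 58*a + r*(90*a + 72) - 40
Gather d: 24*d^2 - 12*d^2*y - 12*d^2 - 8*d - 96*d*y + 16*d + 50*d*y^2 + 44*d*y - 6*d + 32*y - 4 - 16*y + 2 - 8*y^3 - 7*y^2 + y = d^2*(12 - 12*y) + d*(50*y^2 - 52*y + 2) - 8*y^3 - 7*y^2 + 17*y - 2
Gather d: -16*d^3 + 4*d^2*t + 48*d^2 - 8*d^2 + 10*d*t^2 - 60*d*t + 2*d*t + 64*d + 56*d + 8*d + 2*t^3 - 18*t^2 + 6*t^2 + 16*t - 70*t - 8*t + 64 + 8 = -16*d^3 + d^2*(4*t + 40) + d*(10*t^2 - 58*t + 128) + 2*t^3 - 12*t^2 - 62*t + 72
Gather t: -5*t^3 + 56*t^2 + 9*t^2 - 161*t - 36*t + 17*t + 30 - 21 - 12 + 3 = -5*t^3 + 65*t^2 - 180*t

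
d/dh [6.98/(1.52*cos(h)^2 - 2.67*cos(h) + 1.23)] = (21.2192*cos(h) - 18.6366)*sin(h)/(1.52*cos(h)^2 - 2.67*cos(h) + 1.23)^2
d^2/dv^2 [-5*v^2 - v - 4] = -10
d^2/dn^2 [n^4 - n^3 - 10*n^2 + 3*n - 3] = 12*n^2 - 6*n - 20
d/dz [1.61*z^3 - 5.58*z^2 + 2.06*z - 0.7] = 4.83*z^2 - 11.16*z + 2.06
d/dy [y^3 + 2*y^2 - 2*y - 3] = 3*y^2 + 4*y - 2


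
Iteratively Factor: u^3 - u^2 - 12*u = (u - 4)*(u^2 + 3*u) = u*(u - 4)*(u + 3)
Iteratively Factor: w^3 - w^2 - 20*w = (w + 4)*(w^2 - 5*w) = w*(w + 4)*(w - 5)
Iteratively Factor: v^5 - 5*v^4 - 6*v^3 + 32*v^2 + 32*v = (v + 2)*(v^4 - 7*v^3 + 8*v^2 + 16*v) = (v + 1)*(v + 2)*(v^3 - 8*v^2 + 16*v) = (v - 4)*(v + 1)*(v + 2)*(v^2 - 4*v) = (v - 4)^2*(v + 1)*(v + 2)*(v)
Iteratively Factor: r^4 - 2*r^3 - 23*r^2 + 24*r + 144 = (r - 4)*(r^3 + 2*r^2 - 15*r - 36) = (r - 4)*(r + 3)*(r^2 - r - 12) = (r - 4)^2*(r + 3)*(r + 3)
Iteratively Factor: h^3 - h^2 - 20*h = (h - 5)*(h^2 + 4*h) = (h - 5)*(h + 4)*(h)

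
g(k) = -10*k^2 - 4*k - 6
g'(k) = -20*k - 4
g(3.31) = -128.80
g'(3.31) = -70.20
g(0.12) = -6.62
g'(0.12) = -6.40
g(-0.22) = -5.60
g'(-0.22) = 0.40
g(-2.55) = -60.82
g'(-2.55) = 47.00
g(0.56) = -11.38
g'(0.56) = -15.20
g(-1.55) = -23.82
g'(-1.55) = 27.00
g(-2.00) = -38.00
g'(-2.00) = 36.00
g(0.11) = -6.56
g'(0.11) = -6.20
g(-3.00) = -84.00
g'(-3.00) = 56.00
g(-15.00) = -2196.00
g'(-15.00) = 296.00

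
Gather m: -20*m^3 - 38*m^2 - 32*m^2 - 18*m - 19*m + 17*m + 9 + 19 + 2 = -20*m^3 - 70*m^2 - 20*m + 30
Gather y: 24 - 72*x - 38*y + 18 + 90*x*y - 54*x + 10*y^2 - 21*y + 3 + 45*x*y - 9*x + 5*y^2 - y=-135*x + 15*y^2 + y*(135*x - 60) + 45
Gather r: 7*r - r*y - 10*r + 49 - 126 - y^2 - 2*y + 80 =r*(-y - 3) - y^2 - 2*y + 3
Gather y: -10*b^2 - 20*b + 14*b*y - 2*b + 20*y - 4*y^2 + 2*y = -10*b^2 - 22*b - 4*y^2 + y*(14*b + 22)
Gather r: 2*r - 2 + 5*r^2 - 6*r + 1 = 5*r^2 - 4*r - 1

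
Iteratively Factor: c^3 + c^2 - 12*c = (c)*(c^2 + c - 12) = c*(c + 4)*(c - 3)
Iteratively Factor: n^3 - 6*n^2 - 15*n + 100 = (n - 5)*(n^2 - n - 20) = (n - 5)^2*(n + 4)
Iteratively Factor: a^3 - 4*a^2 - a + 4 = (a - 1)*(a^2 - 3*a - 4) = (a - 1)*(a + 1)*(a - 4)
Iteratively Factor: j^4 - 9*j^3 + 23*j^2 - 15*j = (j - 5)*(j^3 - 4*j^2 + 3*j) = (j - 5)*(j - 3)*(j^2 - j) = j*(j - 5)*(j - 3)*(j - 1)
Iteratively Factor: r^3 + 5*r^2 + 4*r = (r)*(r^2 + 5*r + 4) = r*(r + 4)*(r + 1)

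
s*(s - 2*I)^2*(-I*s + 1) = -I*s^4 - 3*s^3 - 4*s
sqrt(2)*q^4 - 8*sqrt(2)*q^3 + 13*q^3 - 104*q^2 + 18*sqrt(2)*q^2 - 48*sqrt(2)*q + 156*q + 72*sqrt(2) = (q - 6)*(q - 2)*(q + 6*sqrt(2))*(sqrt(2)*q + 1)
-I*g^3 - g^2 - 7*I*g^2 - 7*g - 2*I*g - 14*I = (g + 7)*(g - 2*I)*(-I*g + 1)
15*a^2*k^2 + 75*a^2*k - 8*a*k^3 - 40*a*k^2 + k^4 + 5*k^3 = k*(-5*a + k)*(-3*a + k)*(k + 5)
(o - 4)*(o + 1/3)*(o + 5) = o^3 + 4*o^2/3 - 59*o/3 - 20/3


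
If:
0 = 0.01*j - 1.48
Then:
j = 148.00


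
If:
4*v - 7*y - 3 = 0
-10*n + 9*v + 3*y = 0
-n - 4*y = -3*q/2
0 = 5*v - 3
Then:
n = 18/35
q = 4/35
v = 3/5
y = -3/35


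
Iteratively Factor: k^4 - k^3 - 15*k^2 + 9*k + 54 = (k + 2)*(k^3 - 3*k^2 - 9*k + 27) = (k - 3)*(k + 2)*(k^2 - 9) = (k - 3)^2*(k + 2)*(k + 3)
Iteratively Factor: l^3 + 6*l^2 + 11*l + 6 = (l + 3)*(l^2 + 3*l + 2) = (l + 2)*(l + 3)*(l + 1)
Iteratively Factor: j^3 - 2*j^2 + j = (j - 1)*(j^2 - j) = (j - 1)^2*(j)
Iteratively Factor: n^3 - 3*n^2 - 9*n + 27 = (n - 3)*(n^2 - 9) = (n - 3)^2*(n + 3)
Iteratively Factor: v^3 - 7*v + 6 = (v + 3)*(v^2 - 3*v + 2) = (v - 1)*(v + 3)*(v - 2)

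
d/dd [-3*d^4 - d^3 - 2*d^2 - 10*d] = -12*d^3 - 3*d^2 - 4*d - 10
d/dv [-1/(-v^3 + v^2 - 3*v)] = (-3*v^2 + 2*v - 3)/(v^2*(v^2 - v + 3)^2)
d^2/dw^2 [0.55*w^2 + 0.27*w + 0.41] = 1.10000000000000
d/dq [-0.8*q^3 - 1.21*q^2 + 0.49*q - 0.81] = -2.4*q^2 - 2.42*q + 0.49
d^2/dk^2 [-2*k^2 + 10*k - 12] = -4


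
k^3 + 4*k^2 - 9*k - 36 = (k - 3)*(k + 3)*(k + 4)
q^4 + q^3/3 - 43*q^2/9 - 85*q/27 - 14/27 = (q - 7/3)*(q + 1/3)^2*(q + 2)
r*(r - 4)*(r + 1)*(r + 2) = r^4 - r^3 - 10*r^2 - 8*r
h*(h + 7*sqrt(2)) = h^2 + 7*sqrt(2)*h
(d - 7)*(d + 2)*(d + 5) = d^3 - 39*d - 70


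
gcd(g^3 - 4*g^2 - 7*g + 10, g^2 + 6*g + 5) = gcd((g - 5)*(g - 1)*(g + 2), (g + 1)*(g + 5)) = 1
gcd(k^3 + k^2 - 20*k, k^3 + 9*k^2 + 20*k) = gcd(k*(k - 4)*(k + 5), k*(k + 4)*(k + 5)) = k^2 + 5*k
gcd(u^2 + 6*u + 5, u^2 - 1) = u + 1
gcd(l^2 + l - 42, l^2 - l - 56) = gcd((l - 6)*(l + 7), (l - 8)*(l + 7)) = l + 7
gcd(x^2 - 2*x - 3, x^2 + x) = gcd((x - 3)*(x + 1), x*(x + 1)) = x + 1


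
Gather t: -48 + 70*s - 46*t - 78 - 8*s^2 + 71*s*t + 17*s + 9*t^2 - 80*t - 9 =-8*s^2 + 87*s + 9*t^2 + t*(71*s - 126) - 135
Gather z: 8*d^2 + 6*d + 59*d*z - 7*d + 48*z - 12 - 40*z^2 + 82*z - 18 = 8*d^2 - d - 40*z^2 + z*(59*d + 130) - 30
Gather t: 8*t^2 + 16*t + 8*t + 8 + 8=8*t^2 + 24*t + 16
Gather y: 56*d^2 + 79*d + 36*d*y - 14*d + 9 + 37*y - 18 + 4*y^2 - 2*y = 56*d^2 + 65*d + 4*y^2 + y*(36*d + 35) - 9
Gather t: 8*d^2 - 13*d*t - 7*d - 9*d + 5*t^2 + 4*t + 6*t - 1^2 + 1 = 8*d^2 - 16*d + 5*t^2 + t*(10 - 13*d)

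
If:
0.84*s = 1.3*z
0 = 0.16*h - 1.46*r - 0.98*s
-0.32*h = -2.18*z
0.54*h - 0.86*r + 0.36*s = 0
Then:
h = 0.00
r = 0.00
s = 0.00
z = 0.00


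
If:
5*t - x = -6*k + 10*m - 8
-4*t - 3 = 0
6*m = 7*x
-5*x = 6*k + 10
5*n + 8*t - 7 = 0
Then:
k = -1775/1272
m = -161/424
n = 13/5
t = -3/4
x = -69/212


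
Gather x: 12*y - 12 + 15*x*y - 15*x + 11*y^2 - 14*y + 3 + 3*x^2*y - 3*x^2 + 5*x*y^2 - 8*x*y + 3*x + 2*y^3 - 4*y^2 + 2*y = x^2*(3*y - 3) + x*(5*y^2 + 7*y - 12) + 2*y^3 + 7*y^2 - 9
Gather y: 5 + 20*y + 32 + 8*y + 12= 28*y + 49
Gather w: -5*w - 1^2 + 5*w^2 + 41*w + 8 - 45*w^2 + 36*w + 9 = -40*w^2 + 72*w + 16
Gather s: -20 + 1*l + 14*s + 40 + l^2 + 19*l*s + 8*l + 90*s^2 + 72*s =l^2 + 9*l + 90*s^2 + s*(19*l + 86) + 20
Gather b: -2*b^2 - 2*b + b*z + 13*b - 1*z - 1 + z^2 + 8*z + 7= -2*b^2 + b*(z + 11) + z^2 + 7*z + 6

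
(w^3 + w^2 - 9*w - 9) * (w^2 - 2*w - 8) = w^5 - w^4 - 19*w^3 + w^2 + 90*w + 72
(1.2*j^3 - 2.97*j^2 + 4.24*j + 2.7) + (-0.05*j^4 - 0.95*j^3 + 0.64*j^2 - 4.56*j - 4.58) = -0.05*j^4 + 0.25*j^3 - 2.33*j^2 - 0.319999999999999*j - 1.88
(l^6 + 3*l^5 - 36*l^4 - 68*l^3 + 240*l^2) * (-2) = -2*l^6 - 6*l^5 + 72*l^4 + 136*l^3 - 480*l^2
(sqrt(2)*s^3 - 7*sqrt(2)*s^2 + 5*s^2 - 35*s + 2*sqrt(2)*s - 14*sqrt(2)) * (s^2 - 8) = sqrt(2)*s^5 - 7*sqrt(2)*s^4 + 5*s^4 - 35*s^3 - 6*sqrt(2)*s^3 - 40*s^2 + 42*sqrt(2)*s^2 - 16*sqrt(2)*s + 280*s + 112*sqrt(2)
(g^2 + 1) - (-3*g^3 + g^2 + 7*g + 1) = 3*g^3 - 7*g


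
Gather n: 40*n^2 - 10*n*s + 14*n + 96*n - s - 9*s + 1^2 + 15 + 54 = 40*n^2 + n*(110 - 10*s) - 10*s + 70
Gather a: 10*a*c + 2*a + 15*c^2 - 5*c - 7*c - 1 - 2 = a*(10*c + 2) + 15*c^2 - 12*c - 3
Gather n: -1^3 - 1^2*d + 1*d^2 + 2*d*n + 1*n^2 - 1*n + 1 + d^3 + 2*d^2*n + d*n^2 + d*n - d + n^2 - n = d^3 + d^2 - 2*d + n^2*(d + 2) + n*(2*d^2 + 3*d - 2)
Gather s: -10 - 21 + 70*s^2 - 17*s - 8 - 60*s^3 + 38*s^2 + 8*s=-60*s^3 + 108*s^2 - 9*s - 39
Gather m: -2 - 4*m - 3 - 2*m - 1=-6*m - 6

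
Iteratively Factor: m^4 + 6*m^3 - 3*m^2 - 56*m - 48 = (m - 3)*(m^3 + 9*m^2 + 24*m + 16) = (m - 3)*(m + 4)*(m^2 + 5*m + 4) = (m - 3)*(m + 1)*(m + 4)*(m + 4)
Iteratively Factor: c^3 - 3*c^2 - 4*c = (c + 1)*(c^2 - 4*c) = (c - 4)*(c + 1)*(c)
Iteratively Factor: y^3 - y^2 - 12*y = (y + 3)*(y^2 - 4*y) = (y - 4)*(y + 3)*(y)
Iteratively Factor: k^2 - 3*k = (k)*(k - 3)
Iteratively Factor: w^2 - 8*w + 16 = (w - 4)*(w - 4)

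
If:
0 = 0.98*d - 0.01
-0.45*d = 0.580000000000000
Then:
No Solution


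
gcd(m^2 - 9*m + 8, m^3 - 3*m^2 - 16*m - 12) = 1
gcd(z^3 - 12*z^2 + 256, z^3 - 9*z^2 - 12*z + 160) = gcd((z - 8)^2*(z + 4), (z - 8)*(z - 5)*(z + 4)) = z^2 - 4*z - 32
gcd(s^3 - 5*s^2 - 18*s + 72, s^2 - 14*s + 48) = s - 6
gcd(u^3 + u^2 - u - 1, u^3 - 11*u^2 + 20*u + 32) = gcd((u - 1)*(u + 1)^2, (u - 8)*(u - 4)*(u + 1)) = u + 1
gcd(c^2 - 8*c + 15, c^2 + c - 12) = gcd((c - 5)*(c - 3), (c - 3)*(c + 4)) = c - 3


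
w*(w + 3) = w^2 + 3*w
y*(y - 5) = y^2 - 5*y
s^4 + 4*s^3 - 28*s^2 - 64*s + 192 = (s - 4)*(s - 2)*(s + 4)*(s + 6)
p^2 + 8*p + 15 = (p + 3)*(p + 5)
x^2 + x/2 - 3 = (x - 3/2)*(x + 2)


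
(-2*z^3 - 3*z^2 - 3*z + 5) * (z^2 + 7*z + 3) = -2*z^5 - 17*z^4 - 30*z^3 - 25*z^2 + 26*z + 15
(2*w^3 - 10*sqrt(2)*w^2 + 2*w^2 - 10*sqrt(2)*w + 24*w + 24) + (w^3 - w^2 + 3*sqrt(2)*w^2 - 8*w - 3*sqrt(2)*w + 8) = 3*w^3 - 7*sqrt(2)*w^2 + w^2 - 13*sqrt(2)*w + 16*w + 32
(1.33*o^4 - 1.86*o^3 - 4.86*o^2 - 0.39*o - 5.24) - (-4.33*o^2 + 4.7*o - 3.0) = 1.33*o^4 - 1.86*o^3 - 0.53*o^2 - 5.09*o - 2.24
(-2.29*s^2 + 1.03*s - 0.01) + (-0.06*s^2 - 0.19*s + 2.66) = -2.35*s^2 + 0.84*s + 2.65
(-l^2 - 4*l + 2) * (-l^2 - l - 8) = l^4 + 5*l^3 + 10*l^2 + 30*l - 16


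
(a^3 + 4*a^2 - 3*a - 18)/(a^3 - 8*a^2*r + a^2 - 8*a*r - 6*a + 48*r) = (-a - 3)/(-a + 8*r)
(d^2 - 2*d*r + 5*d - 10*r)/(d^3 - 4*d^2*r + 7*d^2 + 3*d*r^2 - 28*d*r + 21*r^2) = (d^2 - 2*d*r + 5*d - 10*r)/(d^3 - 4*d^2*r + 7*d^2 + 3*d*r^2 - 28*d*r + 21*r^2)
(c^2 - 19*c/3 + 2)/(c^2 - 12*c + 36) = (c - 1/3)/(c - 6)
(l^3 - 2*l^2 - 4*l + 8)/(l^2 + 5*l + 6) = (l^2 - 4*l + 4)/(l + 3)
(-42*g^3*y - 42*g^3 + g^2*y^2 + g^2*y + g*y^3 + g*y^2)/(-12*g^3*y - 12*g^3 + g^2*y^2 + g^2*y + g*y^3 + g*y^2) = (-42*g^2 + g*y + y^2)/(-12*g^2 + g*y + y^2)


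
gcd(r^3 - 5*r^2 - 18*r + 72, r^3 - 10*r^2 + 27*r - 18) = r^2 - 9*r + 18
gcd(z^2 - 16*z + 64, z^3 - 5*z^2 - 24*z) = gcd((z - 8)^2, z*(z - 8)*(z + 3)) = z - 8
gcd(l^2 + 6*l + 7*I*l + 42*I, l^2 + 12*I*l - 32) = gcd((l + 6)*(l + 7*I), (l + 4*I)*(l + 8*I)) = 1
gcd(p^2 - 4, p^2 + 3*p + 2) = p + 2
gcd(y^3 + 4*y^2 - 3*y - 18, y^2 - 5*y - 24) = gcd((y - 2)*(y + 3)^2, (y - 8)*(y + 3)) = y + 3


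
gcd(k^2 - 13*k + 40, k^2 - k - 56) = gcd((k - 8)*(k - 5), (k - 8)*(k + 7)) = k - 8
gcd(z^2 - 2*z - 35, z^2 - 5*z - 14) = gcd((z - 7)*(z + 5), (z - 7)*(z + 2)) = z - 7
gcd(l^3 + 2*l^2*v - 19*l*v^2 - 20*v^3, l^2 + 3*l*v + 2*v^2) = l + v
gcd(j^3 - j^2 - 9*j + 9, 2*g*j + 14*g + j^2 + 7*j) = 1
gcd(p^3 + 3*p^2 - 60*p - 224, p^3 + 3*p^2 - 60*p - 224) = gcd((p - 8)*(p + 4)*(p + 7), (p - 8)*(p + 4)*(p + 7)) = p^3 + 3*p^2 - 60*p - 224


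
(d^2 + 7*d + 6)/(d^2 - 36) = (d + 1)/(d - 6)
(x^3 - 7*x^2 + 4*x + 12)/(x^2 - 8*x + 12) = x + 1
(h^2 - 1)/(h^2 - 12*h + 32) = (h^2 - 1)/(h^2 - 12*h + 32)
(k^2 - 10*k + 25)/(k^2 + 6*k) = (k^2 - 10*k + 25)/(k*(k + 6))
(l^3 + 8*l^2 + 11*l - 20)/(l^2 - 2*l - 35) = (l^2 + 3*l - 4)/(l - 7)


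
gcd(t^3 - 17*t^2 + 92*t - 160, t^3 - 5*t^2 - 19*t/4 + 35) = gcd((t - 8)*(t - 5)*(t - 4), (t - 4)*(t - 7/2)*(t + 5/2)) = t - 4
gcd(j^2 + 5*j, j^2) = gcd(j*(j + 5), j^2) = j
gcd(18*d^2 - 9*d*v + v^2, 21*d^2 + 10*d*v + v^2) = 1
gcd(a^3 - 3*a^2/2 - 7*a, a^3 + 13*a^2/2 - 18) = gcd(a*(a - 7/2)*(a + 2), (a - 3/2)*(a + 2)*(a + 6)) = a + 2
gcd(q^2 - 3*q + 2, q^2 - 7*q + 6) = q - 1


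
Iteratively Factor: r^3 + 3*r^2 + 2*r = (r)*(r^2 + 3*r + 2) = r*(r + 1)*(r + 2)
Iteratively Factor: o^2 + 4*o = (o)*(o + 4)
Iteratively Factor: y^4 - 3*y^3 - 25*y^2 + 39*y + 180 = (y - 5)*(y^3 + 2*y^2 - 15*y - 36) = (y - 5)*(y - 4)*(y^2 + 6*y + 9) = (y - 5)*(y - 4)*(y + 3)*(y + 3)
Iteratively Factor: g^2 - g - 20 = (g + 4)*(g - 5)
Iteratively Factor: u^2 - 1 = (u - 1)*(u + 1)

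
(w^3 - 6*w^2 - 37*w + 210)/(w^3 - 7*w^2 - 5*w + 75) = (w^2 - w - 42)/(w^2 - 2*w - 15)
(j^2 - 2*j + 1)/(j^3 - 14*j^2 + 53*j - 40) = (j - 1)/(j^2 - 13*j + 40)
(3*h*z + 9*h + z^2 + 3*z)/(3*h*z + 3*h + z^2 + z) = (z + 3)/(z + 1)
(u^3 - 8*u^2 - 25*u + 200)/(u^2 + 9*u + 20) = (u^2 - 13*u + 40)/(u + 4)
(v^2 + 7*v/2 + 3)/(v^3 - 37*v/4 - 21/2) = 2/(2*v - 7)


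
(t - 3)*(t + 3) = t^2 - 9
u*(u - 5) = u^2 - 5*u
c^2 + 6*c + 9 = (c + 3)^2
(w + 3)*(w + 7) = w^2 + 10*w + 21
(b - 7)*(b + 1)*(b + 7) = b^3 + b^2 - 49*b - 49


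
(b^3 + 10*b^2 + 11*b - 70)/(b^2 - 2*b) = b + 12 + 35/b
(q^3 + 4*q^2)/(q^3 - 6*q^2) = (q + 4)/(q - 6)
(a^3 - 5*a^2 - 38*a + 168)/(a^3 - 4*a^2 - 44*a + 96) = (a^2 - 11*a + 28)/(a^2 - 10*a + 16)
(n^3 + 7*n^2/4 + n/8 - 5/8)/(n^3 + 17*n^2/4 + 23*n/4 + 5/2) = (n - 1/2)/(n + 2)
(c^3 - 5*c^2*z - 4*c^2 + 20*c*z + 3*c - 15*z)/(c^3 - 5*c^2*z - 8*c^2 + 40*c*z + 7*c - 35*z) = (c - 3)/(c - 7)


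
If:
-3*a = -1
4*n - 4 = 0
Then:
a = 1/3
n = 1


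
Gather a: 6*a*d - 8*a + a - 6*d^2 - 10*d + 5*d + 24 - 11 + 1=a*(6*d - 7) - 6*d^2 - 5*d + 14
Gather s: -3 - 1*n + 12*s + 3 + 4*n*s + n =s*(4*n + 12)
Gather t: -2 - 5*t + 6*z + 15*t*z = t*(15*z - 5) + 6*z - 2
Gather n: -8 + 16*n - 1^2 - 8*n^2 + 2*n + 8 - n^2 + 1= -9*n^2 + 18*n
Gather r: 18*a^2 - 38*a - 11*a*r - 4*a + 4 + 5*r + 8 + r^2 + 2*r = 18*a^2 - 42*a + r^2 + r*(7 - 11*a) + 12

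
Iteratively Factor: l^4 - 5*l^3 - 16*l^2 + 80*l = (l + 4)*(l^3 - 9*l^2 + 20*l) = (l - 4)*(l + 4)*(l^2 - 5*l) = (l - 5)*(l - 4)*(l + 4)*(l)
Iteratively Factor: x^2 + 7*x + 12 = (x + 3)*(x + 4)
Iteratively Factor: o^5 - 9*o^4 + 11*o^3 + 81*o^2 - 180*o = (o + 3)*(o^4 - 12*o^3 + 47*o^2 - 60*o) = o*(o + 3)*(o^3 - 12*o^2 + 47*o - 60) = o*(o - 3)*(o + 3)*(o^2 - 9*o + 20) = o*(o - 5)*(o - 3)*(o + 3)*(o - 4)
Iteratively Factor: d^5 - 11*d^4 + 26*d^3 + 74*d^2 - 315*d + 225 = (d - 1)*(d^4 - 10*d^3 + 16*d^2 + 90*d - 225) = (d - 1)*(d + 3)*(d^3 - 13*d^2 + 55*d - 75) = (d - 5)*(d - 1)*(d + 3)*(d^2 - 8*d + 15) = (d - 5)^2*(d - 1)*(d + 3)*(d - 3)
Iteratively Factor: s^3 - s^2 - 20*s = (s)*(s^2 - s - 20) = s*(s - 5)*(s + 4)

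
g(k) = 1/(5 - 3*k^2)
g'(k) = 6*k/(5 - 3*k^2)^2 = 6*k/(3*k^2 - 5)^2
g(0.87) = 0.37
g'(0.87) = 0.70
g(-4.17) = -0.02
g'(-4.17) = -0.01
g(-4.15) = -0.02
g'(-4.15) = -0.01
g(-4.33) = -0.02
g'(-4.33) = -0.01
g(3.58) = -0.03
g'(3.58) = 0.02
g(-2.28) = -0.09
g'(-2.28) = -0.12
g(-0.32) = 0.21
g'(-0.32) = -0.09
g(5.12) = -0.01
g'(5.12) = 0.01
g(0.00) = 0.20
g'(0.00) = 0.00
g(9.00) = 0.00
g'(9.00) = 0.00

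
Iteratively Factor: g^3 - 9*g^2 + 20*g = (g)*(g^2 - 9*g + 20) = g*(g - 4)*(g - 5)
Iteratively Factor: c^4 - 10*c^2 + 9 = (c + 1)*(c^3 - c^2 - 9*c + 9) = (c - 1)*(c + 1)*(c^2 - 9) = (c - 3)*(c - 1)*(c + 1)*(c + 3)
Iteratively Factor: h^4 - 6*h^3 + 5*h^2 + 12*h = (h + 1)*(h^3 - 7*h^2 + 12*h) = (h - 4)*(h + 1)*(h^2 - 3*h) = h*(h - 4)*(h + 1)*(h - 3)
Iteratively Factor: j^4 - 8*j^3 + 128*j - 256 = (j + 4)*(j^3 - 12*j^2 + 48*j - 64) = (j - 4)*(j + 4)*(j^2 - 8*j + 16) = (j - 4)^2*(j + 4)*(j - 4)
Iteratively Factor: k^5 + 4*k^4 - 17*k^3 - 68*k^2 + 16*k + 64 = (k + 4)*(k^4 - 17*k^2 + 16) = (k + 1)*(k + 4)*(k^3 - k^2 - 16*k + 16) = (k + 1)*(k + 4)^2*(k^2 - 5*k + 4) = (k - 4)*(k + 1)*(k + 4)^2*(k - 1)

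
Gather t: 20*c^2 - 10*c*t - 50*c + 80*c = 20*c^2 - 10*c*t + 30*c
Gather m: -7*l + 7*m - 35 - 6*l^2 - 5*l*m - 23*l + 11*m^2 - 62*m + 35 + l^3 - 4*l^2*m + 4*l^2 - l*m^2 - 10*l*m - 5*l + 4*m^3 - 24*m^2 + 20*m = l^3 - 2*l^2 - 35*l + 4*m^3 + m^2*(-l - 13) + m*(-4*l^2 - 15*l - 35)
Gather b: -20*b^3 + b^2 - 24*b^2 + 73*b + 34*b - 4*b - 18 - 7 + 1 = -20*b^3 - 23*b^2 + 103*b - 24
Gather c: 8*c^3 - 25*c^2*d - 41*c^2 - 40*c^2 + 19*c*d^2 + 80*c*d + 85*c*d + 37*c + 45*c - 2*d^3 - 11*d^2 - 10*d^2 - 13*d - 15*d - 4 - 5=8*c^3 + c^2*(-25*d - 81) + c*(19*d^2 + 165*d + 82) - 2*d^3 - 21*d^2 - 28*d - 9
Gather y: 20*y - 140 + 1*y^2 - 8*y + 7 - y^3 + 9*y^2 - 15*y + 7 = -y^3 + 10*y^2 - 3*y - 126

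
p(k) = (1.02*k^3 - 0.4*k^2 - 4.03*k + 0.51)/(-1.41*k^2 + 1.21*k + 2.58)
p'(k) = (2.82*k - 1.21)*(1.02*k^3 - 0.4*k^2 - 4.03*k + 0.51)/(-1.41*k^2 + 1.21*k + 2.58)^2 + (3.06*k^2 - 0.8*k - 4.03)/(-1.41*k^2 + 1.21*k + 2.58) = (-1.4382*k^4 + 2.4684*k^3 + 1.7285*k^2 - 0.6258*k - 11.0145)/(1.9881*k^4 - 3.4122*k^3 - 5.8115*k^2 + 6.2436*k + 6.6564)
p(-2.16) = 0.44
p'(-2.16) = -1.32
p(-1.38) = -1.48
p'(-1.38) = -5.89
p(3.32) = -2.24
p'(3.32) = -0.98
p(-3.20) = 1.53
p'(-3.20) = -0.90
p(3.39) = -2.31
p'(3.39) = -0.96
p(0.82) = -0.95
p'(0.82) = -1.40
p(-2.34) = 0.67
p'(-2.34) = -1.18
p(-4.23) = 2.41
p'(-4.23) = -0.81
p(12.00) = -8.91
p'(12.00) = -0.73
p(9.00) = -6.70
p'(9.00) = -0.74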